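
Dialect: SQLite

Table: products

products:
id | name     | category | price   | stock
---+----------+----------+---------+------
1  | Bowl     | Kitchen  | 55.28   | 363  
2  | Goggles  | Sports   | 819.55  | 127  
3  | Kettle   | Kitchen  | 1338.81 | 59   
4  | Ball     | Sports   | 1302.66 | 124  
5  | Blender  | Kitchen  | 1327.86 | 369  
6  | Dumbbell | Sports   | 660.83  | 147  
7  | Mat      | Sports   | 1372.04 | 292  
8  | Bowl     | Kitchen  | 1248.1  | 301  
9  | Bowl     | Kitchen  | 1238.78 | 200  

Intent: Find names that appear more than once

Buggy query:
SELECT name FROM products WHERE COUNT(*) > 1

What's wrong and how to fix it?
Bug: COUNT(*) is an aggregate and cannot be used in WHERE

Fix: GROUP BY name, then filter groups with HAVING COUNT(*) > 1

Corrected query:
SELECT name FROM products GROUP BY name HAVING COUNT(*) > 1

Result:
name
----
Bowl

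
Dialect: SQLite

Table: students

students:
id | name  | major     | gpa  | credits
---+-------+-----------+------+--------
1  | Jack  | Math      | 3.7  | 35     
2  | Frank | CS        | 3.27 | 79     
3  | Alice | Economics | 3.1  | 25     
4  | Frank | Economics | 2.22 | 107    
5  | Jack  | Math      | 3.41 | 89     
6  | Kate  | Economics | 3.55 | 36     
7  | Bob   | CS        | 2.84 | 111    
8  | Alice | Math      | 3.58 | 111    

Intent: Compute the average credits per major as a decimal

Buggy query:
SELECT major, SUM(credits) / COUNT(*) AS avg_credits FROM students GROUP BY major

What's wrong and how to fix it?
Bug: SUM(credits) and COUNT(*) are both integers; the division truncates the fractional part

Fix: Multiply by 1.0 (or CAST to REAL) to force floating-point division

Corrected query:
SELECT major, SUM(credits) * 1.0 / COUNT(*) AS avg_credits FROM students GROUP BY major

Result:
major     | avg_credits
----------+------------
CS        | 95         
Economics | 56         
Math      | 78.333333  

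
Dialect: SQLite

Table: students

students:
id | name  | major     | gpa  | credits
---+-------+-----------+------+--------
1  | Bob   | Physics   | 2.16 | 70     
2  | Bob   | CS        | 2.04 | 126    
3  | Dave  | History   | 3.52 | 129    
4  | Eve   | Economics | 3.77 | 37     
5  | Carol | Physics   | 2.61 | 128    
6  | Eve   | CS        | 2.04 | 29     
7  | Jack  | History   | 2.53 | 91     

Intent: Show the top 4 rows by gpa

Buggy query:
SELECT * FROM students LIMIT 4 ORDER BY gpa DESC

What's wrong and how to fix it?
Bug: LIMIT must come after ORDER BY

Fix: Swap the clauses: ORDER BY first, then LIMIT

Corrected query:
SELECT * FROM students ORDER BY gpa DESC LIMIT 4

Result:
id | name  | major     | gpa  | credits
---+-------+-----------+------+--------
4  | Eve   | Economics | 3.77 | 37     
3  | Dave  | History   | 3.52 | 129    
5  | Carol | Physics   | 2.61 | 128    
7  | Jack  | History   | 2.53 | 91     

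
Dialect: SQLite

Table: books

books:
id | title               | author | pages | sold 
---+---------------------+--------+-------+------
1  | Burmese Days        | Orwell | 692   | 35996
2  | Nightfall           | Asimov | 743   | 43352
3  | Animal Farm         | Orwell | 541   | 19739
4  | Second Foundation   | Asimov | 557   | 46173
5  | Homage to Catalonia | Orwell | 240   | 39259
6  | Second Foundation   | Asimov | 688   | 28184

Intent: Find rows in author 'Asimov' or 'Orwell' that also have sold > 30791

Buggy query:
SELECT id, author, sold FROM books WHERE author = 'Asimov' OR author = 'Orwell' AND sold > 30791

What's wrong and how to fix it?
Bug: Without parentheses, AND is evaluated before OR, so the sold filter only applies to the 'Orwell' branch

Fix: Group the OR with parentheses (or use IN), then AND the threshold

Corrected query:
SELECT id, author, sold FROM books WHERE (author = 'Asimov' OR author = 'Orwell') AND sold > 30791

Result:
id | author | sold 
---+--------+------
1  | Orwell | 35996
2  | Asimov | 43352
4  | Asimov | 46173
5  | Orwell | 39259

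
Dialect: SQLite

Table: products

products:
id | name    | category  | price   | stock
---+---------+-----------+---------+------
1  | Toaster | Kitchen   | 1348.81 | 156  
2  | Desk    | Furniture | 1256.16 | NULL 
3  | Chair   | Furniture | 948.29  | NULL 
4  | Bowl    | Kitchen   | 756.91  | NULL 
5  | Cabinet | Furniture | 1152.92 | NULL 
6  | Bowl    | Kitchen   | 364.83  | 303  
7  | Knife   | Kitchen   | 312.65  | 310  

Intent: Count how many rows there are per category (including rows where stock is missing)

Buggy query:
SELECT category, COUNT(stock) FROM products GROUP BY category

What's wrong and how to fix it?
Bug: COUNT(stock) skips NULLs, so groups with missing stock are undercounted

Fix: Replace COUNT(stock) with COUNT(*)

Corrected query:
SELECT category, COUNT(*) FROM products GROUP BY category

Result:
category  | COUNT(*)
----------+---------
Furniture | 3       
Kitchen   | 4       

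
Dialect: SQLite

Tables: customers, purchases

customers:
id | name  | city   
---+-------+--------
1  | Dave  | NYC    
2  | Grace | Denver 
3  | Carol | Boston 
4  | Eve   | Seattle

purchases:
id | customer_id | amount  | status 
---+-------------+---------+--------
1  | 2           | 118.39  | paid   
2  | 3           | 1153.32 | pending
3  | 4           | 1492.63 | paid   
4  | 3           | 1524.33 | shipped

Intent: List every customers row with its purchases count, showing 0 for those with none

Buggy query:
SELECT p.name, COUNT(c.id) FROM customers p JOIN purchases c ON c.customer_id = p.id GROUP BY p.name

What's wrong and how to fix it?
Bug: An inner join excludes parents with zero children

Fix: Use LEFT JOIN so parents without children still appear (COUNT(c.id) gives 0)

Corrected query:
SELECT p.name, COUNT(c.id) FROM customers p LEFT JOIN purchases c ON c.customer_id = p.id GROUP BY p.name

Result:
name  | COUNT(c.id)
------+------------
Carol | 2          
Dave  | 0          
Eve   | 1          
Grace | 1          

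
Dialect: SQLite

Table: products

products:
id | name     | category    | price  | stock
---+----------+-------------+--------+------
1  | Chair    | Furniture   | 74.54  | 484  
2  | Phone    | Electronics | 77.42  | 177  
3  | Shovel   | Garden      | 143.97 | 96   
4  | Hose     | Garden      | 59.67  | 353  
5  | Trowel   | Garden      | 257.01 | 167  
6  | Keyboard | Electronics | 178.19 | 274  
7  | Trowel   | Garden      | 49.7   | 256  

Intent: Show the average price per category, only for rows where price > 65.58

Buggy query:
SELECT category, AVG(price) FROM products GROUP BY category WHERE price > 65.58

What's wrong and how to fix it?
Bug: Row-level WHERE must come before GROUP BY in the clause order

Fix: Place WHERE between FROM and GROUP BY

Corrected query:
SELECT category, AVG(price) FROM products WHERE price > 65.58 GROUP BY category

Result:
category    | AVG(price)
------------+-----------
Electronics | 127.805   
Furniture   | 74.54     
Garden      | 200.49    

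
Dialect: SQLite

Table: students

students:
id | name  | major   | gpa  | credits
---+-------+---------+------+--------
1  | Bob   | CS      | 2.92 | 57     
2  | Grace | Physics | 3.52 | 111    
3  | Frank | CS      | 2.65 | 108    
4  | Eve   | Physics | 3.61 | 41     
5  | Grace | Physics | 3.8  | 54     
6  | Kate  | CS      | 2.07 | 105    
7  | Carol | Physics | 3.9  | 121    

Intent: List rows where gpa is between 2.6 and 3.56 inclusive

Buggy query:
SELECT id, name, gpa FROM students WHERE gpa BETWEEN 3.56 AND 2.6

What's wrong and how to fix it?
Bug: BETWEEN expects the lower bound first; with 3.56 AND 2.6 the range is empty

Fix: Write BETWEEN 2.6 AND 3.56

Corrected query:
SELECT id, name, gpa FROM students WHERE gpa BETWEEN 2.6 AND 3.56

Result:
id | name  | gpa 
---+-------+-----
1  | Bob   | 2.92
2  | Grace | 3.52
3  | Frank | 2.65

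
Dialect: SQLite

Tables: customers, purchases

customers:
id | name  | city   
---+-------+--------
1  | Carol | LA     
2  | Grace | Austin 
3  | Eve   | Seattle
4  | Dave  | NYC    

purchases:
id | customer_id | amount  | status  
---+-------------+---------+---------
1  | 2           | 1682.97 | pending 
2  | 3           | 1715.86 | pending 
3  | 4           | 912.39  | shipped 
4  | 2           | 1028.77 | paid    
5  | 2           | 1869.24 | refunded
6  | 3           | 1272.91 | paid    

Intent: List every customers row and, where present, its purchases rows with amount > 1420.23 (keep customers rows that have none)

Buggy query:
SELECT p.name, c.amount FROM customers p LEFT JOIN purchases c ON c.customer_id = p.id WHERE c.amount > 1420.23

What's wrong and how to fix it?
Bug: A WHERE condition on the right-hand table after LEFT JOIN drops unmatched parents

Fix: Put 'c.amount > 1420.23' in the JOIN's ON clause instead of WHERE

Corrected query:
SELECT p.name, c.amount FROM customers p LEFT JOIN purchases c ON c.customer_id = p.id AND c.amount > 1420.23

Result:
name  | amount 
------+--------
Carol | NULL   
Grace | 1682.97
Grace | 1869.24
Eve   | 1715.86
Dave  | NULL   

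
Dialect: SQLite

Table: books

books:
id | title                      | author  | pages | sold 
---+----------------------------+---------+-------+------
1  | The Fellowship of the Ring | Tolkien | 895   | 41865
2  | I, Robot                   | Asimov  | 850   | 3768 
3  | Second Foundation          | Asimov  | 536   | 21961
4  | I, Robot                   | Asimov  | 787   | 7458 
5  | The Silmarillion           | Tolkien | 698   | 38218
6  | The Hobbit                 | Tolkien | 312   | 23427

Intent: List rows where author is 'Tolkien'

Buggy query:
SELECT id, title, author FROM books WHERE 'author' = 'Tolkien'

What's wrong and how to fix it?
Bug: 'author' in single quotes is a string literal, not the column; the comparison is literal-vs-literal and never true

Fix: Remove the quotes around the column name (or use double quotes for an identifier)

Corrected query:
SELECT id, title, author FROM books WHERE author = 'Tolkien'

Result:
id | title                      | author 
---+----------------------------+--------
1  | The Fellowship of the Ring | Tolkien
5  | The Silmarillion           | Tolkien
6  | The Hobbit                 | Tolkien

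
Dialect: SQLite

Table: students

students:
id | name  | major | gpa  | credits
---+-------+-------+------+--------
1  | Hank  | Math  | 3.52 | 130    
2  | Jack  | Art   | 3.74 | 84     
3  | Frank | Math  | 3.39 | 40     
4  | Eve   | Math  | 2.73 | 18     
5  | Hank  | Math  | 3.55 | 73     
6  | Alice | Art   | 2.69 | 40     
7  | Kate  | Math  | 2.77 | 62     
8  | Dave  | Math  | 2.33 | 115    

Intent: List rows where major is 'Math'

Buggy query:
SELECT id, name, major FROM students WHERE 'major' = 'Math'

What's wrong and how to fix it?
Bug: Single quotes denote string literals in SQL; the column name is being compared as a constant string

Fix: Reference the column as major without single quotes

Corrected query:
SELECT id, name, major FROM students WHERE major = 'Math'

Result:
id | name  | major
---+-------+------
1  | Hank  | Math 
3  | Frank | Math 
4  | Eve   | Math 
5  | Hank  | Math 
7  | Kate  | Math 
8  | Dave  | Math 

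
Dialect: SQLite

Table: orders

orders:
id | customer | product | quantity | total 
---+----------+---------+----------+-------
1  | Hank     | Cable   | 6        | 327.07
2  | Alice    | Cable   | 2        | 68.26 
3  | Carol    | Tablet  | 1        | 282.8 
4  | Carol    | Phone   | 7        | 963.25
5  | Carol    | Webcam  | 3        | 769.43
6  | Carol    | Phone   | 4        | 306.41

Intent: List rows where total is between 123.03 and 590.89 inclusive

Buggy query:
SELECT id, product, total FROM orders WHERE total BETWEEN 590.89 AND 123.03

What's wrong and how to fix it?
Bug: The bounds are reversed; BETWEEN a AND b requires a <= b to match anything

Fix: Swap the bounds so the smaller value comes first

Corrected query:
SELECT id, product, total FROM orders WHERE total BETWEEN 123.03 AND 590.89

Result:
id | product | total 
---+---------+-------
1  | Cable   | 327.07
3  | Tablet  | 282.8 
6  | Phone   | 306.41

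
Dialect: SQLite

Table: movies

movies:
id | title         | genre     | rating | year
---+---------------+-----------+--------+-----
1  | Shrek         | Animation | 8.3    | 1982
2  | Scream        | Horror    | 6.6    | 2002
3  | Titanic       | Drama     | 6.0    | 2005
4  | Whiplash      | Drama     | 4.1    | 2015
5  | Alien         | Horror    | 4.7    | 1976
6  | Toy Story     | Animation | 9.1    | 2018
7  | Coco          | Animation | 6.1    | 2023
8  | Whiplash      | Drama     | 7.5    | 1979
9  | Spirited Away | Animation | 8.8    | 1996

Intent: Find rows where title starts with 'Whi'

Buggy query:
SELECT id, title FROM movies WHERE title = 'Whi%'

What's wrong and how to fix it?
Bug: '=' compares the literal string including the % character; pattern matching needs LIKE

Fix: Use LIKE for wildcard pattern matching

Corrected query:
SELECT id, title FROM movies WHERE title LIKE 'Whi%'

Result:
id | title   
---+---------
4  | Whiplash
8  | Whiplash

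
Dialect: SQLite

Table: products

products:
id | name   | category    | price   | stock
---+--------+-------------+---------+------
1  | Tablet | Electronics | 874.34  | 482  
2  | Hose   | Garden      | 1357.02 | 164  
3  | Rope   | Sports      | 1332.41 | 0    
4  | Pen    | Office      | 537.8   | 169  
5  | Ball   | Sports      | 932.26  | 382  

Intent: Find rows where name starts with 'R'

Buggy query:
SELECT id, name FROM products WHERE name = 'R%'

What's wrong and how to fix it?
Bug: Wildcards only work with LIKE; '=' treats '%' as a literal character

Fix: Use LIKE for wildcard pattern matching

Corrected query:
SELECT id, name FROM products WHERE name LIKE 'R%'

Result:
id | name
---+-----
3  | Rope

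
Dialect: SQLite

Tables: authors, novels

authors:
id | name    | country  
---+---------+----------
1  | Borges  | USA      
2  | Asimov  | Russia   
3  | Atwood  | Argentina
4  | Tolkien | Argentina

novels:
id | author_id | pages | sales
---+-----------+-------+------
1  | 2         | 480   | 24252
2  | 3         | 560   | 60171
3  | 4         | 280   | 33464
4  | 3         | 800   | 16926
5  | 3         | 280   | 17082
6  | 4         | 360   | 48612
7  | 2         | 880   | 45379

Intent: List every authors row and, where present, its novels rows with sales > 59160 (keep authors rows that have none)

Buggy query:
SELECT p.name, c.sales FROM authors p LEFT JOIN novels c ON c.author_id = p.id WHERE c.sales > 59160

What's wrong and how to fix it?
Bug: Filtering c.sales in WHERE discards the NULL rows produced by LEFT JOIN, turning it into an inner join

Fix: Put 'c.sales > 59160' in the JOIN's ON clause instead of WHERE

Corrected query:
SELECT p.name, c.sales FROM authors p LEFT JOIN novels c ON c.author_id = p.id AND c.sales > 59160

Result:
name    | sales
--------+------
Borges  | NULL 
Asimov  | NULL 
Atwood  | 60171
Tolkien | NULL 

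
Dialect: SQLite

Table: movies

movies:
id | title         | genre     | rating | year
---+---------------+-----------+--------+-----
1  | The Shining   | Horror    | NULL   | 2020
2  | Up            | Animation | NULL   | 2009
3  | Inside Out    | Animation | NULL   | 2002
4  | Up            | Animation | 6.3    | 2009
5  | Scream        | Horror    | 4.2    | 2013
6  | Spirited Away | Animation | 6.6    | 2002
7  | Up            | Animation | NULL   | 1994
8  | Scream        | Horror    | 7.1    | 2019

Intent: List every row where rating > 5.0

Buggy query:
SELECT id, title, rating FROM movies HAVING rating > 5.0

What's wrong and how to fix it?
Bug: This is a non-aggregate query (no GROUP BY, no aggregates), so in SQLite the HAVING clause is invalid here; a row-level condition belongs in WHERE

Fix: Use WHERE for row-level filtering

Corrected query:
SELECT id, title, rating FROM movies WHERE rating > 5.0

Result:
id | title         | rating
---+---------------+-------
4  | Up            | 6.3   
6  | Spirited Away | 6.6   
8  | Scream        | 7.1   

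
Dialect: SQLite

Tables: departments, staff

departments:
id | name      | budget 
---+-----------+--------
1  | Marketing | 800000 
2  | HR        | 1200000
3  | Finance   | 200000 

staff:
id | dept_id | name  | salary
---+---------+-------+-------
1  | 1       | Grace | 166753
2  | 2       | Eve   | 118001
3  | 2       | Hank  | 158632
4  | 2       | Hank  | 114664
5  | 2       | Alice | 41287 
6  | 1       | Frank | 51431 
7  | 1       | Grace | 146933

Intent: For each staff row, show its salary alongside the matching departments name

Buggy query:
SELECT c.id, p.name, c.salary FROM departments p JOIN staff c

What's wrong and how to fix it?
Bug: Missing join condition: each staff row is matched to all departments rows instead of just its own

Fix: Add ON c.dept_id = p.id to the JOIN

Corrected query:
SELECT c.id, p.name, c.salary FROM departments p JOIN staff c ON c.dept_id = p.id

Result:
id | name      | salary
---+-----------+-------
1  | Marketing | 166753
2  | HR        | 118001
3  | HR        | 158632
4  | HR        | 114664
5  | HR        | 41287 
6  | Marketing | 51431 
7  | Marketing | 146933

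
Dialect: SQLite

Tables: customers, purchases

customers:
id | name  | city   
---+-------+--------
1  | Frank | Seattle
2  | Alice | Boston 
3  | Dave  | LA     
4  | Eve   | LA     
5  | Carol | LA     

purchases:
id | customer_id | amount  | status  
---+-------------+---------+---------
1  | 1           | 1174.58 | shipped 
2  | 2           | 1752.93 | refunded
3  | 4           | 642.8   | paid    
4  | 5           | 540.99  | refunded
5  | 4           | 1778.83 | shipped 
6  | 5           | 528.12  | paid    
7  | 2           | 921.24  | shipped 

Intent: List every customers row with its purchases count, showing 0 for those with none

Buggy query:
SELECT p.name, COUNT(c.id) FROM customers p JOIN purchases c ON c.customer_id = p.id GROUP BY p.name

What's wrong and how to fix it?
Bug: INNER JOIN drops customers rows that have no matching purchases rows

Fix: Use LEFT JOIN so parents without children still appear (COUNT(c.id) gives 0)

Corrected query:
SELECT p.name, COUNT(c.id) FROM customers p LEFT JOIN purchases c ON c.customer_id = p.id GROUP BY p.name

Result:
name  | COUNT(c.id)
------+------------
Alice | 2          
Carol | 2          
Dave  | 0          
Eve   | 2          
Frank | 1          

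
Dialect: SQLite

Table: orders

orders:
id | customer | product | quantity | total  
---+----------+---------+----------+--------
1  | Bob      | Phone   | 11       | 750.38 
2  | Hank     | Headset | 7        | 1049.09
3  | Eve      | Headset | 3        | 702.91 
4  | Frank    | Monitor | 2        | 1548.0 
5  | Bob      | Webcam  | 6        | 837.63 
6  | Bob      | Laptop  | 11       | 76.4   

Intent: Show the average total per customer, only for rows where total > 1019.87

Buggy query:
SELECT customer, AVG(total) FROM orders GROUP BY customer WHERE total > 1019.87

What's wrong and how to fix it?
Bug: WHERE cannot follow GROUP BY

Fix: Move the WHERE clause before GROUP BY

Corrected query:
SELECT customer, AVG(total) FROM orders WHERE total > 1019.87 GROUP BY customer

Result:
customer | AVG(total)
---------+-----------
Frank    | 1548      
Hank     | 1049.09   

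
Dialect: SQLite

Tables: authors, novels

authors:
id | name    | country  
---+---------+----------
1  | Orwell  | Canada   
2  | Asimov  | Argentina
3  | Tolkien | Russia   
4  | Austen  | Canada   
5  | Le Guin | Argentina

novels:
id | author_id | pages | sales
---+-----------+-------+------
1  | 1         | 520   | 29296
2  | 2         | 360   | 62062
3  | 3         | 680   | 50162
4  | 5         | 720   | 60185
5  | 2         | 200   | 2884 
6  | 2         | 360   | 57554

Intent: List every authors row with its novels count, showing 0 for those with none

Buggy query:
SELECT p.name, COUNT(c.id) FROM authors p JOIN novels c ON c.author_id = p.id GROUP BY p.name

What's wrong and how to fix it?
Bug: INNER JOIN drops authors rows that have no matching novels rows

Fix: Switch to LEFT JOIN to retain unmatched parent rows

Corrected query:
SELECT p.name, COUNT(c.id) FROM authors p LEFT JOIN novels c ON c.author_id = p.id GROUP BY p.name

Result:
name    | COUNT(c.id)
--------+------------
Asimov  | 3          
Austen  | 0          
Le Guin | 1          
Orwell  | 1          
Tolkien | 1          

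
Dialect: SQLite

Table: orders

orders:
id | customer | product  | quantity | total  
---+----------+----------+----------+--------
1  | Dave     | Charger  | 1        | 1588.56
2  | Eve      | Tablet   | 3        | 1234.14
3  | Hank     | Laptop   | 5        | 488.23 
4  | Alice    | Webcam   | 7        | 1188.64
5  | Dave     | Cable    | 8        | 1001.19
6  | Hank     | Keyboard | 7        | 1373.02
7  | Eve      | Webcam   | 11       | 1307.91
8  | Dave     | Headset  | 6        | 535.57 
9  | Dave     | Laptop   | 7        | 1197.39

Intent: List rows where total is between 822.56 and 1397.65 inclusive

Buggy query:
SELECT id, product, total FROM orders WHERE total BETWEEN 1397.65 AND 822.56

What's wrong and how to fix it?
Bug: BETWEEN expects the lower bound first; with 1397.65 AND 822.56 the range is empty

Fix: Swap the bounds so the smaller value comes first

Corrected query:
SELECT id, product, total FROM orders WHERE total BETWEEN 822.56 AND 1397.65

Result:
id | product  | total  
---+----------+--------
2  | Tablet   | 1234.14
4  | Webcam   | 1188.64
5  | Cable    | 1001.19
6  | Keyboard | 1373.02
7  | Webcam   | 1307.91
9  | Laptop   | 1197.39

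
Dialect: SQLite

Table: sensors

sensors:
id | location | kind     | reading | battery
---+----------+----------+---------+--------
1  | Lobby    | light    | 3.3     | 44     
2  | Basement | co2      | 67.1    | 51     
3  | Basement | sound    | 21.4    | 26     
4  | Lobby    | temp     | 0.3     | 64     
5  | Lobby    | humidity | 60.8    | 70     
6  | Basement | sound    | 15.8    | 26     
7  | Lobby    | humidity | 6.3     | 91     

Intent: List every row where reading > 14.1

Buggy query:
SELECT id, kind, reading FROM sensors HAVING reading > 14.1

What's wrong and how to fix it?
Bug: HAVING filters the output of aggregation, but this query has no GROUP BY and no aggregate functions, so SQLite rejects it (HAVING clause on a non-aggregate query); the condition here is per row

Fix: Replace HAVING with WHERE since the condition applies to individual rows

Corrected query:
SELECT id, kind, reading FROM sensors WHERE reading > 14.1

Result:
id | kind     | reading
---+----------+--------
2  | co2      | 67.1   
3  | sound    | 21.4   
5  | humidity | 60.8   
6  | sound    | 15.8   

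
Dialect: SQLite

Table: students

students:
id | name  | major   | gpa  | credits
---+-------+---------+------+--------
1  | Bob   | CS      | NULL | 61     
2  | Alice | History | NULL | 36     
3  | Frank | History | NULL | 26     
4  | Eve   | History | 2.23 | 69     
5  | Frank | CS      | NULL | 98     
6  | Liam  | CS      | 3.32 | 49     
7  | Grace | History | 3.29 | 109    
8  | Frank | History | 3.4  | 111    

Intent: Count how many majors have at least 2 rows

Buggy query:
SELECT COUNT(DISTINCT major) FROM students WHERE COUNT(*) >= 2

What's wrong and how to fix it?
Bug: COUNT(*) cannot appear in WHERE; the per-group count doesn't exist yet

Fix: Use a subquery that GROUPs and filters with HAVING, then count its rows

Corrected query:
SELECT COUNT(*) FROM (SELECT major FROM students GROUP BY major HAVING COUNT(*) >= 2)

Result:
COUNT(*)
--------
2       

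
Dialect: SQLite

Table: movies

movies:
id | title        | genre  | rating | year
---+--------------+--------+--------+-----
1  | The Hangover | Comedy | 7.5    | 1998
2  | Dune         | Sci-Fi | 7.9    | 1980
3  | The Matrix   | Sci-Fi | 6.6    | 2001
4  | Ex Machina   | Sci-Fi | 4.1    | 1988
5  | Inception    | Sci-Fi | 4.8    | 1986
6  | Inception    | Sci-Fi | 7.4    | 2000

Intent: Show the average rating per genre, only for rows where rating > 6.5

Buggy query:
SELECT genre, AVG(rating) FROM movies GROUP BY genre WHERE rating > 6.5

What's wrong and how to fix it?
Bug: Row-level WHERE must come before GROUP BY in the clause order

Fix: Place WHERE between FROM and GROUP BY

Corrected query:
SELECT genre, AVG(rating) FROM movies WHERE rating > 6.5 GROUP BY genre

Result:
genre  | AVG(rating)
-------+------------
Comedy | 7.5        
Sci-Fi | 7.3        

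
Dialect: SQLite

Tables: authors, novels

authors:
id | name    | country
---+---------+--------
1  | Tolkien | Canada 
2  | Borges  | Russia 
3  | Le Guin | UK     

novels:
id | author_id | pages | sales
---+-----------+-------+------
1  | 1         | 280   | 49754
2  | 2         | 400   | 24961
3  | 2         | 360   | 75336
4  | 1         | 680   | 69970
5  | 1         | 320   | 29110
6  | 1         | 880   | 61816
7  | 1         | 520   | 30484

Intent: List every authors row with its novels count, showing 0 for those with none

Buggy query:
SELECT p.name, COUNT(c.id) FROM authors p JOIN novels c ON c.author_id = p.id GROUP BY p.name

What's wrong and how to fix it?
Bug: An inner join excludes parents with zero children

Fix: Use LEFT JOIN so parents without children still appear (COUNT(c.id) gives 0)

Corrected query:
SELECT p.name, COUNT(c.id) FROM authors p LEFT JOIN novels c ON c.author_id = p.id GROUP BY p.name

Result:
name    | COUNT(c.id)
--------+------------
Borges  | 2          
Le Guin | 0          
Tolkien | 5          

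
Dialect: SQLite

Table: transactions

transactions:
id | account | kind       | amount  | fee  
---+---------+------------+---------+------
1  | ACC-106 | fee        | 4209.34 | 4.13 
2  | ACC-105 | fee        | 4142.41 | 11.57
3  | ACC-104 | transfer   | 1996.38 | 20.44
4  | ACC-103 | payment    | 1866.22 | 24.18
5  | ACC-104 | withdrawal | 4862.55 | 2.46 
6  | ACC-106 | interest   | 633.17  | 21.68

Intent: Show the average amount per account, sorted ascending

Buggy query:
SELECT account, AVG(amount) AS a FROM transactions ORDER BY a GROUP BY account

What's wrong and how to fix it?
Bug: ORDER BY appears before GROUP BY; SQL clause order requires GROUP BY first

Fix: Reorder: SELECT … FROM … GROUP BY … ORDER BY …

Corrected query:
SELECT account, AVG(amount) AS a FROM transactions GROUP BY account ORDER BY a

Result:
account | a       
--------+---------
ACC-103 | 1866.22 
ACC-106 | 2421.255
ACC-104 | 3429.465
ACC-105 | 4142.41 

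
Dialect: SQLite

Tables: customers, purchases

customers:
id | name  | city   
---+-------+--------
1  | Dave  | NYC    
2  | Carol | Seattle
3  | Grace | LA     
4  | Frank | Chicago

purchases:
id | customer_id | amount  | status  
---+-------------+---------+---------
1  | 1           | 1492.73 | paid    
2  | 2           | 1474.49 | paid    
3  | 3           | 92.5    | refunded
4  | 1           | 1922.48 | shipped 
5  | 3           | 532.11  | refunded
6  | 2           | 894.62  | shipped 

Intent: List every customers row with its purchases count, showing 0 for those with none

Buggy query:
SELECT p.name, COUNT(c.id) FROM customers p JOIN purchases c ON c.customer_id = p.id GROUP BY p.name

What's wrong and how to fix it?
Bug: An inner join excludes parents with zero children

Fix: Switch to LEFT JOIN to retain unmatched parent rows

Corrected query:
SELECT p.name, COUNT(c.id) FROM customers p LEFT JOIN purchases c ON c.customer_id = p.id GROUP BY p.name

Result:
name  | COUNT(c.id)
------+------------
Carol | 2          
Dave  | 2          
Frank | 0          
Grace | 2          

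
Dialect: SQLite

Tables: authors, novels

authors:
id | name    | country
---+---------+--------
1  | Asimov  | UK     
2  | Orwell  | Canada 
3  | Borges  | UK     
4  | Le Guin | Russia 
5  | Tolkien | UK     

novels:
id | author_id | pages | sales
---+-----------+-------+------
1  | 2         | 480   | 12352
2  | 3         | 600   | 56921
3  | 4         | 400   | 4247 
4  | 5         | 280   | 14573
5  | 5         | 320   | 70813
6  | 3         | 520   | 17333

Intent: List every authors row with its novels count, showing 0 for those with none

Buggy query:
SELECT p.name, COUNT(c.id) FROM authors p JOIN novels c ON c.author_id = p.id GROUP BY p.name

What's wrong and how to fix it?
Bug: An inner join excludes parents with zero children

Fix: Use LEFT JOIN so parents without children still appear (COUNT(c.id) gives 0)

Corrected query:
SELECT p.name, COUNT(c.id) FROM authors p LEFT JOIN novels c ON c.author_id = p.id GROUP BY p.name

Result:
name    | COUNT(c.id)
--------+------------
Asimov  | 0          
Borges  | 2          
Le Guin | 1          
Orwell  | 1          
Tolkien | 2          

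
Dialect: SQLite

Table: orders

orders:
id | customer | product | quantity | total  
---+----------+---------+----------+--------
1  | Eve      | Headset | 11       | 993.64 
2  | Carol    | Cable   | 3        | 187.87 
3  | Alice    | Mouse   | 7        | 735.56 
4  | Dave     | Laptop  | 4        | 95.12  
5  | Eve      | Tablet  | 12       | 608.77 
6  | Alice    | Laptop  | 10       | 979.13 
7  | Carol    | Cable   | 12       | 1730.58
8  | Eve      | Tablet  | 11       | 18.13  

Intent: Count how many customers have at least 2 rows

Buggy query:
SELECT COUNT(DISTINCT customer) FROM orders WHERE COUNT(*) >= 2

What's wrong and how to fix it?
Bug: WHERE filters individual rows, not groups, so a group-level COUNT is invalid there

Fix: Group first with HAVING COUNT(*) >= 2, then COUNT the resulting groups

Corrected query:
SELECT COUNT(*) FROM (SELECT customer FROM orders GROUP BY customer HAVING COUNT(*) >= 2)

Result:
COUNT(*)
--------
3       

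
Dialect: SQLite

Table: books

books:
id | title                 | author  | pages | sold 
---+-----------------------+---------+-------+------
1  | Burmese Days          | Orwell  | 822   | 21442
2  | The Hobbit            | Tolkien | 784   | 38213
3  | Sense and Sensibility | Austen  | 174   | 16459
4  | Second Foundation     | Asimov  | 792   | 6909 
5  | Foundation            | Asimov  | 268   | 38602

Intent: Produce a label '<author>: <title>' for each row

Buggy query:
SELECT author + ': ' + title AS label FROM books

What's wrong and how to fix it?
Bug: SQLite uses || for string concatenation; + coerces text to numbers (yielding 0)

Fix: Use the || operator for string concatenation

Corrected query:
SELECT author || ': ' || title AS label FROM books

Result:
label                        
-----------------------------
Orwell: Burmese Days         
Tolkien: The Hobbit          
Austen: Sense and Sensibility
Asimov: Second Foundation    
Asimov: Foundation           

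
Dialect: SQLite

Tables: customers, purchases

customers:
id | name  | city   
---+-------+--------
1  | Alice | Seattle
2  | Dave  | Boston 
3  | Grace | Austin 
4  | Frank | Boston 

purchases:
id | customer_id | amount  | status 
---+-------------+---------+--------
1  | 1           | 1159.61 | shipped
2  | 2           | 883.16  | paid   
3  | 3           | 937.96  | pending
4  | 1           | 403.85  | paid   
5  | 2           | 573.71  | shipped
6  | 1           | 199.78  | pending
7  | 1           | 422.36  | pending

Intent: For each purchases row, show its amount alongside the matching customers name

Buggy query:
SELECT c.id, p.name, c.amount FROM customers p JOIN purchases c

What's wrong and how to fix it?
Bug: Missing join condition: each purchases row is matched to all customers rows instead of just its own

Fix: Add ON c.customer_id = p.id to the JOIN

Corrected query:
SELECT c.id, p.name, c.amount FROM customers p JOIN purchases c ON c.customer_id = p.id

Result:
id | name  | amount 
---+-------+--------
1  | Alice | 1159.61
2  | Dave  | 883.16 
3  | Grace | 937.96 
4  | Alice | 403.85 
5  | Dave  | 573.71 
6  | Alice | 199.78 
7  | Alice | 422.36 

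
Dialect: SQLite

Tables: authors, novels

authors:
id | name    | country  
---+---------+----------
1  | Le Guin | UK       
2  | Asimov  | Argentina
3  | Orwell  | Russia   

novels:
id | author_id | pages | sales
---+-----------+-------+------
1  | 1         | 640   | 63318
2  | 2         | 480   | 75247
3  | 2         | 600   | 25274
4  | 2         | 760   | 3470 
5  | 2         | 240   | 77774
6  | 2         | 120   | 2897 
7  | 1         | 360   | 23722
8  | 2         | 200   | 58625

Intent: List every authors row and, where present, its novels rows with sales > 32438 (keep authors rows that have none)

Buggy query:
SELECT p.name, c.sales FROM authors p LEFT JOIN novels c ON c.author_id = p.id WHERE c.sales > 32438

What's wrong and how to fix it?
Bug: Filtering c.sales in WHERE discards the NULL rows produced by LEFT JOIN, turning it into an inner join

Fix: Put 'c.sales > 32438' in the JOIN's ON clause instead of WHERE

Corrected query:
SELECT p.name, c.sales FROM authors p LEFT JOIN novels c ON c.author_id = p.id AND c.sales > 32438

Result:
name    | sales
--------+------
Le Guin | 63318
Asimov  | 58625
Asimov  | 75247
Asimov  | 77774
Orwell  | NULL 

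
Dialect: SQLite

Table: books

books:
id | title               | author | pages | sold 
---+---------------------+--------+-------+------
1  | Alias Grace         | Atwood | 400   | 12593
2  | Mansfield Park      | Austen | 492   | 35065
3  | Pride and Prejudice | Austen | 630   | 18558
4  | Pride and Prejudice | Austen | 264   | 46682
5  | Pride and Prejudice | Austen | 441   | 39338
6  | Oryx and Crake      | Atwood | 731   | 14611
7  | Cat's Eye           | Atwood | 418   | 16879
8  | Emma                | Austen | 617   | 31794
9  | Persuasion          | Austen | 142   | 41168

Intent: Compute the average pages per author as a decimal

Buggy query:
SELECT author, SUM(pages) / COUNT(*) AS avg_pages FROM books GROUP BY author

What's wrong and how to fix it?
Bug: Both operands are integers, so '/' performs integer division and truncates

Fix: Multiply by 1.0 (or CAST to REAL) to force floating-point division

Corrected query:
SELECT author, SUM(pages) * 1.0 / COUNT(*) AS avg_pages FROM books GROUP BY author

Result:
author | avg_pages 
-------+-----------
Atwood | 516.333333
Austen | 431       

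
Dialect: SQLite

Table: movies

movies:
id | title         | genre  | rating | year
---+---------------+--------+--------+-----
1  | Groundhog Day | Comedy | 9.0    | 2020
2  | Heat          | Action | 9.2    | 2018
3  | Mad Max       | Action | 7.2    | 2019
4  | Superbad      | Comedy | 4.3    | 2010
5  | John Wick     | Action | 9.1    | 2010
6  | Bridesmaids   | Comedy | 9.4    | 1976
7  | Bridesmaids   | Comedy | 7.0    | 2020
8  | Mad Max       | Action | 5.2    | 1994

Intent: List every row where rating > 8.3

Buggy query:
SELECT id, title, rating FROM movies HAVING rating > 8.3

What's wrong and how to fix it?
Bug: HAVING filters the output of aggregation, but this query has no GROUP BY and no aggregate functions, so SQLite rejects it (HAVING clause on a non-aggregate query); the condition here is per row

Fix: Use WHERE for row-level filtering

Corrected query:
SELECT id, title, rating FROM movies WHERE rating > 8.3

Result:
id | title         | rating
---+---------------+-------
1  | Groundhog Day | 9     
2  | Heat          | 9.2   
5  | John Wick     | 9.1   
6  | Bridesmaids   | 9.4   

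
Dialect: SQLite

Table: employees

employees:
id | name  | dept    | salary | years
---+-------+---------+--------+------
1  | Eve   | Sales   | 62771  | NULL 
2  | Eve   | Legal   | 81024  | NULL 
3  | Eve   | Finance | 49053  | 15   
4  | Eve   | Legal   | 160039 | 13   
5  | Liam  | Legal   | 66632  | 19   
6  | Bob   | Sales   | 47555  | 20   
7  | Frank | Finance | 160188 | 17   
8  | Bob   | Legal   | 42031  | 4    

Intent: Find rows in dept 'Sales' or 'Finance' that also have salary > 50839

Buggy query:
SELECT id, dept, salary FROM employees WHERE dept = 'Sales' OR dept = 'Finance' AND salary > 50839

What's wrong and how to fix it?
Bug: Without parentheses, AND is evaluated before OR, so the salary filter only applies to the 'Finance' branch

Fix: Group the OR with parentheses (or use IN), then AND the threshold

Corrected query:
SELECT id, dept, salary FROM employees WHERE (dept = 'Sales' OR dept = 'Finance') AND salary > 50839

Result:
id | dept    | salary
---+---------+-------
1  | Sales   | 62771 
7  | Finance | 160188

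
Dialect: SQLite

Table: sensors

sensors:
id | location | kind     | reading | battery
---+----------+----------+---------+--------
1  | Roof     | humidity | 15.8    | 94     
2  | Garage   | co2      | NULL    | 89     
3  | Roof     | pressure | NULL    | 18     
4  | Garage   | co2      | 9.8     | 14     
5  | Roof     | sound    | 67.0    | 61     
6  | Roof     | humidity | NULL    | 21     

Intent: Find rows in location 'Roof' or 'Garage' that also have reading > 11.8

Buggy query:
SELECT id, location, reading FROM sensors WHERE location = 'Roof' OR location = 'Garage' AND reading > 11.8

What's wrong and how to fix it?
Bug: AND binds tighter than OR, so this parses as location = 'Roof' OR (location = 'Garage' AND reading > 11.8)

Fix: Group the OR with parentheses (or use IN), then AND the threshold

Corrected query:
SELECT id, location, reading FROM sensors WHERE (location = 'Roof' OR location = 'Garage') AND reading > 11.8

Result:
id | location | reading
---+----------+--------
1  | Roof     | 15.8   
5  | Roof     | 67     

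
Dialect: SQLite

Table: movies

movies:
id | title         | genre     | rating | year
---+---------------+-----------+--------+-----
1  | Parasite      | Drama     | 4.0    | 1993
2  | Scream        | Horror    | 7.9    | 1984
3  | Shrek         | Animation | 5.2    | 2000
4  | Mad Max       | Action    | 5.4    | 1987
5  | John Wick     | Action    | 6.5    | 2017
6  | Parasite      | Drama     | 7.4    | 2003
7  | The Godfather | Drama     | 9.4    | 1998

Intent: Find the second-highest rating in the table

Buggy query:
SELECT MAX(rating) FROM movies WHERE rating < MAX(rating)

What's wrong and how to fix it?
Bug: MAX(rating) on the right of the comparison is an aggregate-in-WHERE error

Fix: Compute the overall MAX in a subquery, then take MAX of rows below it

Corrected query:
SELECT MAX(rating) FROM movies WHERE rating < (SELECT MAX(rating) FROM movies)

Result:
MAX(rating)
-----------
7.9        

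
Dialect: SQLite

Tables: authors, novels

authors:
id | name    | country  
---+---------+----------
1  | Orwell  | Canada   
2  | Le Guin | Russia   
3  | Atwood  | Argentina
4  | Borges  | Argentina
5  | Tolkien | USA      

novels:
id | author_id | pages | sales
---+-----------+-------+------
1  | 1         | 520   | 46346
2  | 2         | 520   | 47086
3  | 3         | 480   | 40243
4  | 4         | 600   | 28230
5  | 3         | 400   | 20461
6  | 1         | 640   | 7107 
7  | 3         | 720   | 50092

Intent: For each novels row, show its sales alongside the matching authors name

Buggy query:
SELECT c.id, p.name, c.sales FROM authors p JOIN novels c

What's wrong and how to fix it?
Bug: JOIN with no ON clause produces a cartesian product; every novels row pairs with every authors row

Fix: Specify the join condition linking the foreign key to the parent id

Corrected query:
SELECT c.id, p.name, c.sales FROM authors p JOIN novels c ON c.author_id = p.id

Result:
id | name    | sales
---+---------+------
1  | Orwell  | 46346
2  | Le Guin | 47086
3  | Atwood  | 40243
4  | Borges  | 28230
5  | Atwood  | 20461
6  | Orwell  | 7107 
7  | Atwood  | 50092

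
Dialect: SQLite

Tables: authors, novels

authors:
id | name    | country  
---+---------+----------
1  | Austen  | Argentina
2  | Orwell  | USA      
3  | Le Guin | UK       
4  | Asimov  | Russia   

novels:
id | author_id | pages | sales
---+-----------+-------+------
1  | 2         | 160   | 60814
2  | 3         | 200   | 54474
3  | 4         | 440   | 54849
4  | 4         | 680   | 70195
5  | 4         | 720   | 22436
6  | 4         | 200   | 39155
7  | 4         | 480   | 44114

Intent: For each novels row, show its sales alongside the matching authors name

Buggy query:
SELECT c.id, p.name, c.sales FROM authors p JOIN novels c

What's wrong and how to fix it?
Bug: Missing join condition: each novels row is matched to all authors rows instead of just its own

Fix: Specify the join condition linking the foreign key to the parent id

Corrected query:
SELECT c.id, p.name, c.sales FROM authors p JOIN novels c ON c.author_id = p.id

Result:
id | name    | sales
---+---------+------
1  | Orwell  | 60814
2  | Le Guin | 54474
3  | Asimov  | 54849
4  | Asimov  | 70195
5  | Asimov  | 22436
6  | Asimov  | 39155
7  | Asimov  | 44114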